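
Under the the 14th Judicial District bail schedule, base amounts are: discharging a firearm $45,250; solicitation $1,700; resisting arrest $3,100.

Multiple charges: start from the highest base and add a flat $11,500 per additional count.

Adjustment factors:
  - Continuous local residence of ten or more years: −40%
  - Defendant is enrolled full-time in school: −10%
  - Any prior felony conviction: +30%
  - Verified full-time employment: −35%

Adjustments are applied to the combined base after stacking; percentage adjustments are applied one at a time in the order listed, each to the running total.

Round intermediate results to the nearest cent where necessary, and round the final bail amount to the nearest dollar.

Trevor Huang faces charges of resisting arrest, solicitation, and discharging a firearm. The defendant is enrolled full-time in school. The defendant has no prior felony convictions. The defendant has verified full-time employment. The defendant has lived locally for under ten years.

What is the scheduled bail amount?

Base amounts from the schedule: resisting arrest $3,100; solicitation $1,700; discharging a firearm $45,250.
Stacking rule: highest base plus $11,500 per additional charge. Highest is discharging a firearm at $45,250; 2 additional charges → +$23,000. Combined base = $68,250.
Defendant is enrolled full-time in school (−10%): $68,250 × 0.9 = $61,425.
Verified full-time employment (−35%): $61,425 × 0.65 = $39,926.25.
Rounded to the nearest dollar: $39,926.

$39,926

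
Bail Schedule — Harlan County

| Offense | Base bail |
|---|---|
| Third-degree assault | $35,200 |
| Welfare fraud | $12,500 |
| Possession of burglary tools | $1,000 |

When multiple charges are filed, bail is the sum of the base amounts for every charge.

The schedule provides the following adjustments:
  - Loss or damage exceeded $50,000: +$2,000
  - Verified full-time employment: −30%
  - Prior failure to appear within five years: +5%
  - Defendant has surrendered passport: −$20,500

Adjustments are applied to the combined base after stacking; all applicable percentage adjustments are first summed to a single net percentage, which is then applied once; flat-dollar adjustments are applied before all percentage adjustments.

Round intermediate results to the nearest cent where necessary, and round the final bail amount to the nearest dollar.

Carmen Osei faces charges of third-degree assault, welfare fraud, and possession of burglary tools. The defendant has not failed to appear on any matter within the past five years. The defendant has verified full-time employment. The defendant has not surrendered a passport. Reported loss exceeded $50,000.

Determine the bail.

$35,490

Base amounts from the schedule: third-degree assault $35,200; welfare fraud $12,500; possession of burglary tools $1,000.
Stacking rule: sum of all bases. $35,200 + $12,500 + $1,000 = $48,700.
Loss or damage exceeded $50,000 (+$2,000 flat): $48,700 + $2,000 = $50,700.
Verified full-time employment (−30%): $50,700 × 0.7 = $35,490.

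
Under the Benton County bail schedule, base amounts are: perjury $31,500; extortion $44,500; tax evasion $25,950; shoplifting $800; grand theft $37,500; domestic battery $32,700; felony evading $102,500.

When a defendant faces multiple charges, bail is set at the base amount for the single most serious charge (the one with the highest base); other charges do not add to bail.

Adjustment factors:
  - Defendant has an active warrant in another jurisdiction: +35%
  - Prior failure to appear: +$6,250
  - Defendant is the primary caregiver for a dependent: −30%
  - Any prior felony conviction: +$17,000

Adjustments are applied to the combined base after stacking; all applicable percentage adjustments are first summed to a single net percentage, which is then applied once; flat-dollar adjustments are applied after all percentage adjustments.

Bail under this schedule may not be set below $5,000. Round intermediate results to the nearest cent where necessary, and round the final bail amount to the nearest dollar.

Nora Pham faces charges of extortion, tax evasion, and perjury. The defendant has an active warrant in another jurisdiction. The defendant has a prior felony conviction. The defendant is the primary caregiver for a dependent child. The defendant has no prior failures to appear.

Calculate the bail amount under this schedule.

Base amounts from the schedule: extortion $44,500; tax evasion $25,950; perjury $31,500.
Stacking rule: use the highest base only. Highest is extortion at $44,500. Combined base = $44,500.
Net percentage adjustment: +35% −30% = +5%. $44,500 × 1.05 = $46,725.
Any prior felony conviction (+$17,000 flat): $46,725 + $17,000 = $63,725.
$63,725 is at or above the $5,000 minimum.

$63,725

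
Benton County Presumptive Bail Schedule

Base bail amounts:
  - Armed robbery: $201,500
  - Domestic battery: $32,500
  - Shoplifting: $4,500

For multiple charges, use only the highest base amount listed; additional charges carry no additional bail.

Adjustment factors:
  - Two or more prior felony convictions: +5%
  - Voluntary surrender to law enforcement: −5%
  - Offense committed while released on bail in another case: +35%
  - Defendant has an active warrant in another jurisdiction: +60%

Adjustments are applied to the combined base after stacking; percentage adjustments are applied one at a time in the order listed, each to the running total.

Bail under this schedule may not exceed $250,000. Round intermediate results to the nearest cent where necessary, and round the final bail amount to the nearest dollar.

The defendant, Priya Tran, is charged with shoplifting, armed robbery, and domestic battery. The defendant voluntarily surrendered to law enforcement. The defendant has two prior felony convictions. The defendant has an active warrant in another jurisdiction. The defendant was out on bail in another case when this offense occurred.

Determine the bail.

Base amounts from the schedule: shoplifting $4,500; armed robbery $201,500; domestic battery $32,500.
Stacking rule: use the highest base only. Highest is armed robbery at $201,500. Combined base = $201,500.
Two or more prior felony convictions (+5%): $201,500 × 1.05 = $211,575.
Voluntary surrender to law enforcement (−5%): $211,575 × 0.95 = $200,996.25.
Offense committed while released on bail in another case (+35%): $200,996.25 × 1.35 = $271,344.94.
Defendant has an active warrant in another jurisdiction (+60%): $271,344.94 × 1.6 = $434,151.90.
Result $434,151.90 exceeds the maximum of $250,000; bail is capped at $250,000.

$250,000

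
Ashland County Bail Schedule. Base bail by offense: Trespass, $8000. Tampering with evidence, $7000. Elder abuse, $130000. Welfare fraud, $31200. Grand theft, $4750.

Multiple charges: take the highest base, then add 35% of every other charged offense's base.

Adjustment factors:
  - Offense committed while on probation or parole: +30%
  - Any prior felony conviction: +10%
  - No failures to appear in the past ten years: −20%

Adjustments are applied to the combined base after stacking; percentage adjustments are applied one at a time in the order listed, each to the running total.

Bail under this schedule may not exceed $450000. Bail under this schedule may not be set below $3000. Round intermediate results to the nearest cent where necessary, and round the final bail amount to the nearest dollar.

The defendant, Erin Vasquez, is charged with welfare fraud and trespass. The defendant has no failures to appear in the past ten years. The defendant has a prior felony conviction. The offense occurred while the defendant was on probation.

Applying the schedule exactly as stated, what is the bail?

Base amounts from the schedule: welfare fraud $31200; trespass $8000.
Stacking rule: highest base plus 35% of each additional charge. Highest is welfare fraud at $31200. Additional: $8000 × 35% = $2800. Combined base = $31200 + $2800 = $34000.
Offense committed while on probation or parole (+30%): $34000 × 1.3 = $44200.
Any prior felony conviction (+10%): $44200 × 1.1 = $48620.
No failures to appear in the past ten years (−20%): $48620 × 0.8 = $38896.
$38896 is within the $450000 maximum.
$38896 is at or above the $3000 minimum.

$38896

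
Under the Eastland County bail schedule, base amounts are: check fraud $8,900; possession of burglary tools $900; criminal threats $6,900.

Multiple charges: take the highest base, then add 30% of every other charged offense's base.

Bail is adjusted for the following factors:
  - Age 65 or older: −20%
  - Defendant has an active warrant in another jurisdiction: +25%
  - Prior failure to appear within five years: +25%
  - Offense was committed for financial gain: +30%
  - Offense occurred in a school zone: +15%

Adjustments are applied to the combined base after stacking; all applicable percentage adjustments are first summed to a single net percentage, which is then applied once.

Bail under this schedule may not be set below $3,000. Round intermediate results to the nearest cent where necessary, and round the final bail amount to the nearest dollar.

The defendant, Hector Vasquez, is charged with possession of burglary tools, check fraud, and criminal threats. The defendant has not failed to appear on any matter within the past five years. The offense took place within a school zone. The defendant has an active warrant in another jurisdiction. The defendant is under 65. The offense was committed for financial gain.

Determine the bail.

Base amounts from the schedule: possession of burglary tools $900; check fraud $8,900; criminal threats $6,900.
Stacking rule: highest base plus 30% of each additional charge. Highest is check fraud at $8,900. Additional: $900 × 30% = $270; $6,900 × 30% = $2,070. Combined base = $8,900 + $2,340 = $11,240.
Net percentage adjustment: +25% +30% +15% = +70%. $11,240 × 1.7 = $19,108.
$19,108 is at or above the $3,000 minimum.

$19,108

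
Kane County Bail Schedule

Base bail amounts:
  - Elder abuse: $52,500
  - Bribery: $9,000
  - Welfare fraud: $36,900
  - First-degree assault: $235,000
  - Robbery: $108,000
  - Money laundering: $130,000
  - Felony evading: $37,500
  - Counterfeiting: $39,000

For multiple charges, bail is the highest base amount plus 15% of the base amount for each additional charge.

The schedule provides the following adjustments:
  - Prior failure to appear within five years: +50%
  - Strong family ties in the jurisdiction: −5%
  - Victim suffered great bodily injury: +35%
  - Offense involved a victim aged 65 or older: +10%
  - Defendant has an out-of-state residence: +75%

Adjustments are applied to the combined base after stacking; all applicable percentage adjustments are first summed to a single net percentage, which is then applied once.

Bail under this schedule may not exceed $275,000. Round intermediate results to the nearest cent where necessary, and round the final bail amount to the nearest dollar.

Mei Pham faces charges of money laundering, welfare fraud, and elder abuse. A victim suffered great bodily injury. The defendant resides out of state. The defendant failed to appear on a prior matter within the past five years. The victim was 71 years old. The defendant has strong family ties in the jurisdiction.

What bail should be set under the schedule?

$275,000

Base amounts from the schedule: money laundering $130,000; welfare fraud $36,900; elder abuse $52,500.
Stacking rule: highest base plus 15% of each additional charge. Highest is money laundering at $130,000. Additional: $36,900 × 15% = $5,535; $52,500 × 15% = $7,875. Combined base = $130,000 + $13,410 = $143,410.
Net percentage adjustment: +50% −5% +35% +10% +75% = +165%. $143,410 × 2.65 = $380,036.50.
Result $380,036.50 exceeds the maximum of $275,000; bail is capped at $275,000.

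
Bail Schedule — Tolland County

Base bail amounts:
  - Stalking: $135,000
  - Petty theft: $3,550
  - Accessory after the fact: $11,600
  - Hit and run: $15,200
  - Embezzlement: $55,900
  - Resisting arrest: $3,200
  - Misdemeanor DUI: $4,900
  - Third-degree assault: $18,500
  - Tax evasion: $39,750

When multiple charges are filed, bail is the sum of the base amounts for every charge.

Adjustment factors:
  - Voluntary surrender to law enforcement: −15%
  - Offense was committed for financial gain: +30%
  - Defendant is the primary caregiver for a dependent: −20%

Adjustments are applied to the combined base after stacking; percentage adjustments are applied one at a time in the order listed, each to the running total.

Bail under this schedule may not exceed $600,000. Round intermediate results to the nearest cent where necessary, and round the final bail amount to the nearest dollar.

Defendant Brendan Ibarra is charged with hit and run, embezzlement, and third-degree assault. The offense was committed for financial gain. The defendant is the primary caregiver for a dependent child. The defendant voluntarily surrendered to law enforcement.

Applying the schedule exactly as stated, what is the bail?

$79,206

Base amounts from the schedule: hit and run $15,200; embezzlement $55,900; third-degree assault $18,500.
Stacking rule: sum of all bases. $15,200 + $55,900 + $18,500 = $89,600.
Voluntary surrender to law enforcement (−15%): $89,600 × 0.85 = $76,160.
Offense was committed for financial gain (+30%): $76,160 × 1.3 = $99,008.
Defendant is the primary caregiver for a dependent (−20%): $99,008 × 0.8 = $79,206.40.
$79,206.40 is within the $600,000 maximum.
Rounded to the nearest dollar: $79,206.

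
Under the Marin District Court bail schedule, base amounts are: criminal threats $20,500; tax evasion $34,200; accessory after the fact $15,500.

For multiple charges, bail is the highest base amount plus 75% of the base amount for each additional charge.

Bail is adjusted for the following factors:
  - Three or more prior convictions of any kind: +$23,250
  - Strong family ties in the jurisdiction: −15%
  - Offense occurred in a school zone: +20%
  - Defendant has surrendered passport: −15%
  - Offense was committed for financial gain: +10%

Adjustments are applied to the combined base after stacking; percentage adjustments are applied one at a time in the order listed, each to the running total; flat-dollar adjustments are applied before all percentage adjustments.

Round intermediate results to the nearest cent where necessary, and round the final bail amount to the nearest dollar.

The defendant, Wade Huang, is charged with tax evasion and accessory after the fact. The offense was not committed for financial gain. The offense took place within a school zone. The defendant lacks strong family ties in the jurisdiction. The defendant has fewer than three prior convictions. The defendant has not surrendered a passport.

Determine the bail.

$54,990

Base amounts from the schedule: tax evasion $34,200; accessory after the fact $15,500.
Stacking rule: highest base plus 75% of each additional charge. Highest is tax evasion at $34,200. Additional: $15,500 × 75% = $11,625. Combined base = $34,200 + $11,625 = $45,825.
Offense occurred in a school zone (+20%): $45,825 × 1.2 = $54,990.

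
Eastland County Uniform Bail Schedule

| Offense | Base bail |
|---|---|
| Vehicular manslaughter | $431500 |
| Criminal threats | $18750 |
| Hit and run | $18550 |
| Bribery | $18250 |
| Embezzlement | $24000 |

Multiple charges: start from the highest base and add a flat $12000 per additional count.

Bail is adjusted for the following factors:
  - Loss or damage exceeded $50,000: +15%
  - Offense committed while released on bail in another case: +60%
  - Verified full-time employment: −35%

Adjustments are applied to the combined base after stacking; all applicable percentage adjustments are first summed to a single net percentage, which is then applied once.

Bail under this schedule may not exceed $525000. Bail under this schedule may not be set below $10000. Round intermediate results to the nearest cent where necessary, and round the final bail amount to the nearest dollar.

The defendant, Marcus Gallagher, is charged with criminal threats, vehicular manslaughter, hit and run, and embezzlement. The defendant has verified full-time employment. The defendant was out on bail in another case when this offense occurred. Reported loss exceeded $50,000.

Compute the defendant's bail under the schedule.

Base amounts from the schedule: criminal threats $18750; vehicular manslaughter $431500; hit and run $18550; embezzlement $24000.
Stacking rule: highest base plus $12000 per additional charge. Highest is vehicular manslaughter at $431500; 3 additional charges → +$36000. Combined base = $467500.
Net percentage adjustment: +15% +60% −35% = +40%. $467500 × 1.4 = $654500.
Result $654500 exceeds the maximum of $525000; bail is capped at $525000.
$525000 is at or above the $10000 minimum.

$525000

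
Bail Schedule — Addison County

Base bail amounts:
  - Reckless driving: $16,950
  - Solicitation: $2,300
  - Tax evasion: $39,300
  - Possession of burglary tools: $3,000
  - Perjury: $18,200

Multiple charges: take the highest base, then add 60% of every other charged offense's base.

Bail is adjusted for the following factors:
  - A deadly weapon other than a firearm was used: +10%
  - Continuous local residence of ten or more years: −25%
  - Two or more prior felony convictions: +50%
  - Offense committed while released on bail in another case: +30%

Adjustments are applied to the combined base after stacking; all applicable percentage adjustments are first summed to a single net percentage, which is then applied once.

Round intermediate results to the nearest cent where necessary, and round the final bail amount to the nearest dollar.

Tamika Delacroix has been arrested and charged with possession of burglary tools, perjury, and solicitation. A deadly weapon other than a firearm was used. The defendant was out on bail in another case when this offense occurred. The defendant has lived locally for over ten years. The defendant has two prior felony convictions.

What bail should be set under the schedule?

$35,277

Base amounts from the schedule: possession of burglary tools $3,000; perjury $18,200; solicitation $2,300.
Stacking rule: highest base plus 60% of each additional charge. Highest is perjury at $18,200. Additional: $3,000 × 60% = $1,800; $2,300 × 60% = $1,380. Combined base = $18,200 + $3,180 = $21,380.
Net percentage adjustment: +10% −25% +50% +30% = +65%. $21,380 × 1.65 = $35,277.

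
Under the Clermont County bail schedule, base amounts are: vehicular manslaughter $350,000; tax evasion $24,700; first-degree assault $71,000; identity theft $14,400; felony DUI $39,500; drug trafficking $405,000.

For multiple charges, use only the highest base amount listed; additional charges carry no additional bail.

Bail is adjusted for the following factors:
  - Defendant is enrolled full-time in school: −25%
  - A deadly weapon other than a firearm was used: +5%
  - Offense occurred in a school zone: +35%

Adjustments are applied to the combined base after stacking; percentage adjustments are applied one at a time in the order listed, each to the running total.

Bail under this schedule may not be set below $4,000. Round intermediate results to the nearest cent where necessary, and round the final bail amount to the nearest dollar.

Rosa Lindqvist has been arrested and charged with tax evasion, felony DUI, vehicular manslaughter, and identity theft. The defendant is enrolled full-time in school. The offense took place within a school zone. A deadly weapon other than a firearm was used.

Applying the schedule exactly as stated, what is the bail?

$372,094

Base amounts from the schedule: tax evasion $24,700; felony DUI $39,500; vehicular manslaughter $350,000; identity theft $14,400.
Stacking rule: use the highest base only. Highest is vehicular manslaughter at $350,000. Combined base = $350,000.
Defendant is enrolled full-time in school (−25%): $350,000 × 0.75 = $262,500.
A deadly weapon other than a firearm was used (+5%): $262,500 × 1.05 = $275,625.
Offense occurred in a school zone (+35%): $275,625 × 1.35 = $372,093.75.
$372,093.75 is at or above the $4,000 minimum.
Rounded to the nearest dollar: $372,094.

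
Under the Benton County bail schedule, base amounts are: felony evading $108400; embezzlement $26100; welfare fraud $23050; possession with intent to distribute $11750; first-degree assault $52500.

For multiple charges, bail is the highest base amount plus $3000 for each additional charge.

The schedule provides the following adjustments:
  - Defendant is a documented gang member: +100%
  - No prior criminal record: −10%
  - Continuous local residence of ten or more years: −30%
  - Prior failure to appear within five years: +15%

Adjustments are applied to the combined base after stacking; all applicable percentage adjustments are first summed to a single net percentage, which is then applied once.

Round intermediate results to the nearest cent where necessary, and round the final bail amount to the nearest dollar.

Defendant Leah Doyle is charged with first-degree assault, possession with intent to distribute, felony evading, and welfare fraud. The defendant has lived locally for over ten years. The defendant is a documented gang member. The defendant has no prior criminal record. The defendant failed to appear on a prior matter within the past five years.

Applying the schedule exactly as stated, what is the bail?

Base amounts from the schedule: first-degree assault $52500; possession with intent to distribute $11750; felony evading $108400; welfare fraud $23050.
Stacking rule: highest base plus $3000 per additional charge. Highest is felony evading at $108400; 3 additional charges → +$9000. Combined base = $117400.
Net percentage adjustment: +100% −10% −30% +15% = +75%. $117400 × 1.75 = $205450.

$205450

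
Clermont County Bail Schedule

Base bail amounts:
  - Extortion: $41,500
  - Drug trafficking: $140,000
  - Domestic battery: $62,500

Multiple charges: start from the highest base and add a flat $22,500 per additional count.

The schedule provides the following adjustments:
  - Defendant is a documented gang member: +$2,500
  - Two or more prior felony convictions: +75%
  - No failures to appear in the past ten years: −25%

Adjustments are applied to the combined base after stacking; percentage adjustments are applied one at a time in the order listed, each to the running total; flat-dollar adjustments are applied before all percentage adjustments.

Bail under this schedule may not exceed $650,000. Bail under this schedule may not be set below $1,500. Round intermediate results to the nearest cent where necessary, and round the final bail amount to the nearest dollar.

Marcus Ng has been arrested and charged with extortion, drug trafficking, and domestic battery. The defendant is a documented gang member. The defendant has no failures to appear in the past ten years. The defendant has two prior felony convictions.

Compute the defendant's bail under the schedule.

Base amounts from the schedule: extortion $41,500; drug trafficking $140,000; domestic battery $62,500.
Stacking rule: highest base plus $22,500 per additional charge. Highest is drug trafficking at $140,000; 2 additional charges → +$45,000. Combined base = $185,000.
Defendant is a documented gang member (+$2,500 flat): $185,000 + $2,500 = $187,500.
Two or more prior felony convictions (+75%): $187,500 × 1.75 = $328,125.
No failures to appear in the past ten years (−25%): $328,125 × 0.75 = $246,093.75.
$246,093.75 is within the $650,000 maximum.
$246,093.75 is at or above the $1,500 minimum.
Rounded to the nearest dollar: $246,094.

$246,094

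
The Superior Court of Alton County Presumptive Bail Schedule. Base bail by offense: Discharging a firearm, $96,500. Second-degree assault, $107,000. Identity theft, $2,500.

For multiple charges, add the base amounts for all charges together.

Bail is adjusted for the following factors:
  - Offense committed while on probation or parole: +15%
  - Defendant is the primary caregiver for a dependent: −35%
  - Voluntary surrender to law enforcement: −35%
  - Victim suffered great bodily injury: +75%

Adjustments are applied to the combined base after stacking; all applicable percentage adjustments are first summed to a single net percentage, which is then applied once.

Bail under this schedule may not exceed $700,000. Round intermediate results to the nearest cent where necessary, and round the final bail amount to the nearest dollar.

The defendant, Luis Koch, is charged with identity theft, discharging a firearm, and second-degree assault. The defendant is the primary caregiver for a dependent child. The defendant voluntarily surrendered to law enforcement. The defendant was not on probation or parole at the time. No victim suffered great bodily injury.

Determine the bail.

$61,800

Base amounts from the schedule: identity theft $2,500; discharging a firearm $96,500; second-degree assault $107,000.
Stacking rule: sum of all bases. $2,500 + $96,500 + $107,000 = $206,000.
Net percentage adjustment: −35% −35% = −70%. $206,000 × 0.3 = $61,800.
$61,800 is within the $700,000 maximum.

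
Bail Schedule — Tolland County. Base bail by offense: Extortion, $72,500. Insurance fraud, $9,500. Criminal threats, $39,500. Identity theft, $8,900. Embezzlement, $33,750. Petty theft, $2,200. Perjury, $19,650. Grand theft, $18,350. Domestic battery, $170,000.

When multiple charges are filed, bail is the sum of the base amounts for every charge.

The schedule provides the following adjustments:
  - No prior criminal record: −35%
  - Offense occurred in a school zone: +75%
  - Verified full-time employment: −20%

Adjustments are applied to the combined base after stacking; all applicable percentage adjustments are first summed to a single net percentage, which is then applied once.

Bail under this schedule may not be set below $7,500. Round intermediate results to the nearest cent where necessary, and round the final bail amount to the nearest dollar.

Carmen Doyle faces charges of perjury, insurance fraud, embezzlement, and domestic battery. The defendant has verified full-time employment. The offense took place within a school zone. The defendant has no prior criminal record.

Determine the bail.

Base amounts from the schedule: perjury $19,650; insurance fraud $9,500; embezzlement $33,750; domestic battery $170,000.
Stacking rule: sum of all bases. $19,650 + $9,500 + $33,750 + $170,000 = $232,900.
Net percentage adjustment: −35% +75% −20% = +20%. $232,900 × 1.2 = $279,480.
$279,480 is at or above the $7,500 minimum.

$279,480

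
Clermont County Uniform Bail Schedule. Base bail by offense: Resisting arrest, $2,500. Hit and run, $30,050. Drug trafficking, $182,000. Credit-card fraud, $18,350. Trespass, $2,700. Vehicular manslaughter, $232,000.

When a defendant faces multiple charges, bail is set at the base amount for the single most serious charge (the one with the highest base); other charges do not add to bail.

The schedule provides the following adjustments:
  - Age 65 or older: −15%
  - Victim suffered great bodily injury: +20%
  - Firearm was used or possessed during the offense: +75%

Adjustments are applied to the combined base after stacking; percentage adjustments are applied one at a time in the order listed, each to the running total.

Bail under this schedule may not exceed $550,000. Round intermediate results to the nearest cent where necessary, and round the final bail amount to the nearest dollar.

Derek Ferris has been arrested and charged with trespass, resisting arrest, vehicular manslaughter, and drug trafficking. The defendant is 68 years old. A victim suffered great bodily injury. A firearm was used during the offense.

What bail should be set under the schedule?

Base amounts from the schedule: trespass $2,700; resisting arrest $2,500; vehicular manslaughter $232,000; drug trafficking $182,000.
Stacking rule: use the highest base only. Highest is vehicular manslaughter at $232,000. Combined base = $232,000.
Age 65 or older (−15%): $232,000 × 0.85 = $197,200.
Victim suffered great bodily injury (+20%): $197,200 × 1.2 = $236,640.
Firearm was used or possessed during the offense (+75%): $236,640 × 1.75 = $414,120.
$414,120 is within the $550,000 maximum.

$414,120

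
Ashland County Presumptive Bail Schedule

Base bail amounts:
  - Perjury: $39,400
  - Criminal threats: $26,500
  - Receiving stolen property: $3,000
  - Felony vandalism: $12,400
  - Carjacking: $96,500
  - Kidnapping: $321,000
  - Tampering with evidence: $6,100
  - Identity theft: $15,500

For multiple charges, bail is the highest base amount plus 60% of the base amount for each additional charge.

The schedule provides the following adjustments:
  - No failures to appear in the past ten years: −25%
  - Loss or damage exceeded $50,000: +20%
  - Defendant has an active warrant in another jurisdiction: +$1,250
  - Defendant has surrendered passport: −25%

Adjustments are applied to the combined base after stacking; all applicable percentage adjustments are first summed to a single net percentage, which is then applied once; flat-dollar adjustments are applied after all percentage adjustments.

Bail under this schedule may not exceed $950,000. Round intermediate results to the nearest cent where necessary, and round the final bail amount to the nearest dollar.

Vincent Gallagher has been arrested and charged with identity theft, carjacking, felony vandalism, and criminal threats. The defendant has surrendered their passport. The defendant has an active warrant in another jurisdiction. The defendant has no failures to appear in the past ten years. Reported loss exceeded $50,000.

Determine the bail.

$91,648

Base amounts from the schedule: identity theft $15,500; carjacking $96,500; felony vandalism $12,400; criminal threats $26,500.
Stacking rule: highest base plus 60% of each additional charge. Highest is carjacking at $96,500. Additional: $15,500 × 60% = $9,300; $12,400 × 60% = $7,440; $26,500 × 60% = $15,900. Combined base = $96,500 + $32,640 = $129,140.
Net percentage adjustment: −25% +20% −25% = −30%. $129,140 × 0.7 = $90,398.
Defendant has an active warrant in another jurisdiction (+$1,250 flat): $90,398 + $1,250 = $91,648.
$91,648 is within the $950,000 maximum.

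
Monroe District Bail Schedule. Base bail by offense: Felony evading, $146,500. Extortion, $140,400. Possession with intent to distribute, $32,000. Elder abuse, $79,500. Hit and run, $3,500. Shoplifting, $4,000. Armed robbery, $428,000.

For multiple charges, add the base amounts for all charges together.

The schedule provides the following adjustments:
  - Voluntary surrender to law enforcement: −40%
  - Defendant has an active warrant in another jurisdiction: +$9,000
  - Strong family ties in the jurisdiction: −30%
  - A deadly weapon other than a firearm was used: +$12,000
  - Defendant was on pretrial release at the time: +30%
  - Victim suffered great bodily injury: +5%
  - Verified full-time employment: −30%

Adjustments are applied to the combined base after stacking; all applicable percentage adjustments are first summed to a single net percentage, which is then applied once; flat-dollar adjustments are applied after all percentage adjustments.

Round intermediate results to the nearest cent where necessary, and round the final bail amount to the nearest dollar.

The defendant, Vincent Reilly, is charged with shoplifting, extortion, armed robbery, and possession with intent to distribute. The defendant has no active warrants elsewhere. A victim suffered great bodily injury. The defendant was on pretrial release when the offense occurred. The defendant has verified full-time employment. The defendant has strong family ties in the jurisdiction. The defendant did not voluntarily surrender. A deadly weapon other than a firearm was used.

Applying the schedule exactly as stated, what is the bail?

$465,300

Base amounts from the schedule: shoplifting $4,000; extortion $140,400; armed robbery $428,000; possession with intent to distribute $32,000.
Stacking rule: sum of all bases. $4,000 + $140,400 + $428,000 + $32,000 = $604,400.
Net percentage adjustment: −30% +30% +5% −30% = −25%. $604,400 × 0.75 = $453,300.
A deadly weapon other than a firearm was used (+$12,000 flat): $453,300 + $12,000 = $465,300.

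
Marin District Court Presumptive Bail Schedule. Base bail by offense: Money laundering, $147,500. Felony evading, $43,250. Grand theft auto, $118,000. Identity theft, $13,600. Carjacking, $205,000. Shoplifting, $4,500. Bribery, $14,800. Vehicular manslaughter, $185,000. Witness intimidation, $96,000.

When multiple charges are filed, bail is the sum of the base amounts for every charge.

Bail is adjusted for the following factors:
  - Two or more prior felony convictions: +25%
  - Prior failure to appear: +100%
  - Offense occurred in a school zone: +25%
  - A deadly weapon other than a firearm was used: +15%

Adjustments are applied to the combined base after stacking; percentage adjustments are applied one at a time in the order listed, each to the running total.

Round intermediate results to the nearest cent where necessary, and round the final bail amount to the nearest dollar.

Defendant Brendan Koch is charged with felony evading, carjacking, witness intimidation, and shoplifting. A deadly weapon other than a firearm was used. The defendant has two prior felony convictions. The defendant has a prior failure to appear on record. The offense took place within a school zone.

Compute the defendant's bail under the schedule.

Base amounts from the schedule: felony evading $43,250; carjacking $205,000; witness intimidation $96,000; shoplifting $4,500.
Stacking rule: sum of all bases. $43,250 + $205,000 + $96,000 + $4,500 = $348,750.
Two or more prior felony convictions (+25%): $348,750 × 1.25 = $435,937.50.
Prior failure to appear (+100%): $435,937.50 × 2 = $871,875.
Offense occurred in a school zone (+25%): $871,875 × 1.25 = $1,089,843.75.
A deadly weapon other than a firearm was used (+15%): $1,089,843.75 × 1.15 = $1,253,320.31.
Rounded to the nearest dollar: $1,253,320.

$1,253,320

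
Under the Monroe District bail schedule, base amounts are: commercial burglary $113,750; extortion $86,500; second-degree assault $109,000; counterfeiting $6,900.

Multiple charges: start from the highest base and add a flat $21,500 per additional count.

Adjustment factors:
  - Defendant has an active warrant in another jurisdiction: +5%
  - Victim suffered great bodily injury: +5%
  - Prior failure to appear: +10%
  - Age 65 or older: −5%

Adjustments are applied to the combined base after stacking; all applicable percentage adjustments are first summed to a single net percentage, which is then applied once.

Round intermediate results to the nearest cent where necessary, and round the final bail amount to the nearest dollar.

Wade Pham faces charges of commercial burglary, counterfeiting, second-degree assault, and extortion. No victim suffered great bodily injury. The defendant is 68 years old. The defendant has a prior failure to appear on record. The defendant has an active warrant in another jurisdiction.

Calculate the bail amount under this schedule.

$196,075

Base amounts from the schedule: commercial burglary $113,750; counterfeiting $6,900; second-degree assault $109,000; extortion $86,500.
Stacking rule: highest base plus $21,500 per additional charge. Highest is commercial burglary at $113,750; 3 additional charges → +$64,500. Combined base = $178,250.
Net percentage adjustment: +5% +10% −5% = +10%. $178,250 × 1.1 = $196,075.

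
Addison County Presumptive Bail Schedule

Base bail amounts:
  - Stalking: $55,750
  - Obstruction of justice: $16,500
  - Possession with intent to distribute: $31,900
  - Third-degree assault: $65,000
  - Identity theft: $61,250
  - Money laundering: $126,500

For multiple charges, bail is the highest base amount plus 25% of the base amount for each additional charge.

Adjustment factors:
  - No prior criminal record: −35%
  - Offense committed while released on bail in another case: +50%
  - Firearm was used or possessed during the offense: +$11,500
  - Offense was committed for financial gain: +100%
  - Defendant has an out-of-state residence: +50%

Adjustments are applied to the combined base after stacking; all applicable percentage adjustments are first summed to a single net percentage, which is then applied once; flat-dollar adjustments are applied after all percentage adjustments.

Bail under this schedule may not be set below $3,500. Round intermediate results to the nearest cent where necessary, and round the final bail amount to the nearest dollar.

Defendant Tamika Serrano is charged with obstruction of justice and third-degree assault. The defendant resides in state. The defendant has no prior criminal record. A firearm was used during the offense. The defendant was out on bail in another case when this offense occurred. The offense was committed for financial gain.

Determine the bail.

Base amounts from the schedule: obstruction of justice $16,500; third-degree assault $65,000.
Stacking rule: highest base plus 25% of each additional charge. Highest is third-degree assault at $65,000. Additional: $16,500 × 25% = $4,125. Combined base = $65,000 + $4,125 = $69,125.
Net percentage adjustment: −35% +50% +100% = +115%. $69,125 × 2.15 = $148,618.75.
Firearm was used or possessed during the offense (+$11,500 flat): $148,618.75 + $11,500 = $160,118.75.
$160,118.75 is at or above the $3,500 minimum.
Rounded to the nearest dollar: $160,119.

$160,119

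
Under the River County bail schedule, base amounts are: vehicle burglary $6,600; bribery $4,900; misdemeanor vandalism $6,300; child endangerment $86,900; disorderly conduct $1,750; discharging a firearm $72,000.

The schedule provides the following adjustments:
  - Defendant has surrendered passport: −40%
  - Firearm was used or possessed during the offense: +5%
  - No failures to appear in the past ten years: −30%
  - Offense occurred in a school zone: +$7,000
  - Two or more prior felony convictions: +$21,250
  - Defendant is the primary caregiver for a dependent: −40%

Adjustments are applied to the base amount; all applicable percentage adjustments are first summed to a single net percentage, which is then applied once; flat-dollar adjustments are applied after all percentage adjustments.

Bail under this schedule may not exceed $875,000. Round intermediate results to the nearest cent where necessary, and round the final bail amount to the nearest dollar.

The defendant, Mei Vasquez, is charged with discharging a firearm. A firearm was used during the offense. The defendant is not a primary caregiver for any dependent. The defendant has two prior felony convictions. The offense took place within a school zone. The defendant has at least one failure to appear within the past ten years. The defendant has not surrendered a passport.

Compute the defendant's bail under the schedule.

$103,850

Base amounts from the schedule: discharging a firearm $72,000.
Single charge. Combined base = $72,000.
Firearm was used or possessed during the offense (+5%): $72,000 × 1.05 = $75,600.
Offense occurred in a school zone (+$7,000 flat): $75,600 + $7,000 = $82,600.
Two or more prior felony convictions (+$21,250 flat): $82,600 + $21,250 = $103,850.
$103,850 is within the $875,000 maximum.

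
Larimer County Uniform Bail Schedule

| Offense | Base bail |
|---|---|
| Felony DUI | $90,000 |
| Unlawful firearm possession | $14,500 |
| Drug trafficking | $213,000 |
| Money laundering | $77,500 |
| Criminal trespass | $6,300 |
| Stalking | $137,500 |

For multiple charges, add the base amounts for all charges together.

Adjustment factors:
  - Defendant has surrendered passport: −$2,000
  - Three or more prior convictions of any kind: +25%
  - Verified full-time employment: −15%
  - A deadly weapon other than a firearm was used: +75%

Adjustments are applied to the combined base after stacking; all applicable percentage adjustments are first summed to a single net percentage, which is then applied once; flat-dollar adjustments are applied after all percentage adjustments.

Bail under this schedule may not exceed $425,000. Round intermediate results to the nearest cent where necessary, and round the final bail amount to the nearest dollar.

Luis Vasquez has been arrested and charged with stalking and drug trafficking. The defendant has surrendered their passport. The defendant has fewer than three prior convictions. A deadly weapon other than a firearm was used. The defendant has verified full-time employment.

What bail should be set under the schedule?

Base amounts from the schedule: stalking $137,500; drug trafficking $213,000.
Stacking rule: sum of all bases. $137,500 + $213,000 = $350,500.
Net percentage adjustment: −15% +75% = +60%. $350,500 × 1.6 = $560,800.
Defendant has surrendered passport (−$2,000 flat): $560,800 − $2,000 = $558,800.
Result $558,800 exceeds the maximum of $425,000; bail is capped at $425,000.

$425,000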